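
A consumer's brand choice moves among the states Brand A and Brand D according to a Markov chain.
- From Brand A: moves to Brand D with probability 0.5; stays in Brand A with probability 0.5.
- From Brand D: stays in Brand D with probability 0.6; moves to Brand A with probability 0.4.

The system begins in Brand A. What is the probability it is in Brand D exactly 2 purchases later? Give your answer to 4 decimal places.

0.5500

Sum over the intermediate state after 1 purchase:
P = P(Brand A→Brand A)·P(Brand A→Brand D) + P(Brand A→Brand D)·P(Brand D→Brand D)
  = 0.5×0.5 + 0.5×0.6
  = 0.2500 + 0.3000 = 0.5500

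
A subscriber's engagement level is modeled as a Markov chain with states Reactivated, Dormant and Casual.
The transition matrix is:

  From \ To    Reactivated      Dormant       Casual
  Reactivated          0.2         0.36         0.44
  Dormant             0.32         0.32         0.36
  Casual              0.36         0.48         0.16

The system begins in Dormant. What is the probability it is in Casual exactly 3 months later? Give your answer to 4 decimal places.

0.3210

Propagate the distribution vector 3 months from Dormant.
After 0 months: (0.0000, 1.0000, 0.0000)
After 1 month: (0.3200, 0.3200, 0.3600)
After 2 months: (0.2960, 0.3904, 0.3136)
After 3 months: (0.2970, 0.3820, 0.3210)
P(in Casual after 3 months) = 0.3210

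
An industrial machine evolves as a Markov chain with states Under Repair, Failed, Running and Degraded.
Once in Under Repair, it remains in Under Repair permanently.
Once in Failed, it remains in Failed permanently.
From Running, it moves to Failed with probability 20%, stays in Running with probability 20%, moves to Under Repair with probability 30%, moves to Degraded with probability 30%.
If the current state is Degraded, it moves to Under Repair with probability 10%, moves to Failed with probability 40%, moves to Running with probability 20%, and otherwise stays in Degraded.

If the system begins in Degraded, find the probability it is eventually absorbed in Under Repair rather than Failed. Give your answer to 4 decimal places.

0.2800

Let h(s) be the probability of absorption at Under Repair starting from transient state s. Then h(Under Repair) = 1 and h(Failed) = 0. By first-step analysis:
h(Running) = 0.3·1 + 0.2·0 + 0.2·h(Running) + 0.3·h(Degraded)
h(Degraded) = 0.1·1 + 0.4·0 + 0.2·h(Running) + 0.3·h(Degraded)
Solving: h(Running) = 0.4800, h(Degraded) = 0.2800.
Starting from Degraded, the probability is 0.2800.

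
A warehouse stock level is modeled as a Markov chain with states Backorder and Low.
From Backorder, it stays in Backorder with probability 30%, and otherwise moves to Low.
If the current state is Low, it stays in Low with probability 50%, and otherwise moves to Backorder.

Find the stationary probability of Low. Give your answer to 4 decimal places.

Let the stationary distribution be π with π = πP and π_1 + π_2 = 1.
π_1 = 0.3·π_1 + 0.5·π_2
Solving with the normalization constraint gives π = (0.4167, 0.5833).
So the stationary probability of Low is 0.5833.

0.5833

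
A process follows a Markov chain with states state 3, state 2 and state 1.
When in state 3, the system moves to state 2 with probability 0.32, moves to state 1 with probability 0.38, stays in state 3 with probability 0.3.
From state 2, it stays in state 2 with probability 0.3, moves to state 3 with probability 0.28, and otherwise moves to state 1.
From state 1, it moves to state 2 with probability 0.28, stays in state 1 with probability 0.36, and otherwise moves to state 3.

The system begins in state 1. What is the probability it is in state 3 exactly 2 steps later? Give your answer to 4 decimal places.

0.3160

Sum over the intermediate state after 1 step:
P = P(state 1→state 3)·P(state 3→state 3) + P(state 1→state 2)·P(state 2→state 3) + P(state 1→state 1)·P(state 1→state 3)
  = 0.36×0.3 + 0.28×0.28 + 0.36×0.36
  = 0.1080 + 0.0784 + 0.1296 = 0.3160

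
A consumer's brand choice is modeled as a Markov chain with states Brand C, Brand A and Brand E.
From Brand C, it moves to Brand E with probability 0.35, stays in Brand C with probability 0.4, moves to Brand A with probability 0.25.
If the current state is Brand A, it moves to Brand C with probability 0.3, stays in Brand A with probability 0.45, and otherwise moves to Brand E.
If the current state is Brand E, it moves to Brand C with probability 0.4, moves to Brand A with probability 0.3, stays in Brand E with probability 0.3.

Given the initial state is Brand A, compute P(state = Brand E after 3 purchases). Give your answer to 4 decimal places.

0.3001

Propagate the distribution vector 3 purchases from Brand A.
After 0 purchases: (0.0000, 1.0000, 0.0000)
After 1 purchase: (0.3000, 0.4500, 0.2500)
After 2 purchases: (0.3550, 0.3525, 0.2925)
After 3 purchases: (0.3648, 0.3351, 0.3001)
P(in Brand E after 3 purchases) = 0.3001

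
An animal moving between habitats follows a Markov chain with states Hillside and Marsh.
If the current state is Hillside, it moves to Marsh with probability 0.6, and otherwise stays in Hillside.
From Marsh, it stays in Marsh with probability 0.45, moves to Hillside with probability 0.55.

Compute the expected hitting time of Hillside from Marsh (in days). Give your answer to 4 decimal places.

Let t(s) be the expected number of days to first reach Hillside from state s, with t(Hillside) = 0. Conditioning on the first day:
t(Marsh) = 1 + 0.45·t(Marsh)
Solving: t(Marsh) = 1.8182.
Expected days from Marsh to Hillside: 1.8182.

1.8182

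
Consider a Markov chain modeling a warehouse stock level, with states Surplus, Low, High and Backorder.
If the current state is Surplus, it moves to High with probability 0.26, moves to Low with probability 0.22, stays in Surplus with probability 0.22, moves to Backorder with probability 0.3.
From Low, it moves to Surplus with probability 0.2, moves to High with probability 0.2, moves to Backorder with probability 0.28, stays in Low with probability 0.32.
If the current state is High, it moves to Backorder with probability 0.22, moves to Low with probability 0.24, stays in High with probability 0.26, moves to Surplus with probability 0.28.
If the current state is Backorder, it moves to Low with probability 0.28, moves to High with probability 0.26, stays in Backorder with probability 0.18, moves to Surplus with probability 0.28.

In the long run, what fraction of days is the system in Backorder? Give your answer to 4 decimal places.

0.2457

Let the stationary distribution be π with π = πP and π_1 + π_2 + π_3 + π_4 = 1.
π_1 = 0.22·π_1 + 0.2·π_2 + 0.28·π_3 + 0.28·π_4
π_2 = 0.22·π_1 + 0.32·π_2 + 0.24·π_3 + 0.28·π_4
π_3 = 0.26·π_1 + 0.2·π_2 + 0.26·π_3 + 0.26·π_4
Solving with the normalization constraint gives π = (0.2441, 0.2662, 0.2440, 0.2457).
So the stationary probability of Backorder is 0.2457.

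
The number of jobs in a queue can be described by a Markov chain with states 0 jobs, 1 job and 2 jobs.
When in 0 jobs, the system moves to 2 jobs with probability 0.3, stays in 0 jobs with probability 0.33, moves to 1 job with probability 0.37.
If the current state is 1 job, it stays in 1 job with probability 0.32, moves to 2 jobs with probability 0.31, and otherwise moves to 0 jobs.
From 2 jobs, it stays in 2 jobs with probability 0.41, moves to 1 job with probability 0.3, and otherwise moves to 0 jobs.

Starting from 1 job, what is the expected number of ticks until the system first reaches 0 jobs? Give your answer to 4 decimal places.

Let t(s) be the expected number of ticks to first reach 0 jobs from state s, with t(0 jobs) = 0. Conditioning on the first tick:
t(1 job) = 1 + 0.32·t(1 job) + 0.31·t(2 jobs)
t(2 jobs) = 1 + 0.3·t(1 job) + 0.41·t(2 jobs)
Solving: t(1 job) = 2.9202, t(2 jobs) = 3.1798.
Expected ticks from 1 job to 0 jobs: 2.9202.

2.9202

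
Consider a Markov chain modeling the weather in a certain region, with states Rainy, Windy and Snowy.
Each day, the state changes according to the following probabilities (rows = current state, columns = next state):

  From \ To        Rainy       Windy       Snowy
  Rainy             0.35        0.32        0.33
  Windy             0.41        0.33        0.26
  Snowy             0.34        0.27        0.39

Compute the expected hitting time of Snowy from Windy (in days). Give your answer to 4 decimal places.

3.4834

Let t(s) be the expected number of days to first reach Snowy from state s, with t(Snowy) = 0. Conditioning on the first day:
t(Rainy) = 1 + 0.35·t(Rainy) + 0.32·t(Windy)
t(Windy) = 1 + 0.41·t(Rainy) + 0.33·t(Windy)
Solving: t(Rainy) = 3.2534, t(Windy) = 3.4834.
Expected days from Windy to Snowy: 3.4834.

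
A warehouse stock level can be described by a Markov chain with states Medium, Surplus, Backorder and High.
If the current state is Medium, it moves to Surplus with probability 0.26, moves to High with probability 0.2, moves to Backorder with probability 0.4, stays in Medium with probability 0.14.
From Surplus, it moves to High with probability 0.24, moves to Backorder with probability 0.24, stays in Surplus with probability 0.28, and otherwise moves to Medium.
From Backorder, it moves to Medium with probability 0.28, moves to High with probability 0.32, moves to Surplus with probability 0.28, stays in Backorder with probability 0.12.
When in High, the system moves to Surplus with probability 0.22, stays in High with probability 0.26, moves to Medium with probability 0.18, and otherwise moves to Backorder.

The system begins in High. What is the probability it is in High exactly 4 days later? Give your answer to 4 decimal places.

Propagate the distribution vector 4 days from High.
After 0 days: (0.0000, 0.0000, 0.0000, 1.0000)
After 1 day: (0.1800, 0.2200, 0.3400, 0.2600)
After 2 days: (0.2200, 0.2608, 0.2540, 0.2652)
After 3 days: (0.2122, 0.2597, 0.2712, 0.2568)
After 4 days: (0.2142, 0.2603, 0.2671, 0.2583)
P(in High after 4 days) = 0.2583

0.2583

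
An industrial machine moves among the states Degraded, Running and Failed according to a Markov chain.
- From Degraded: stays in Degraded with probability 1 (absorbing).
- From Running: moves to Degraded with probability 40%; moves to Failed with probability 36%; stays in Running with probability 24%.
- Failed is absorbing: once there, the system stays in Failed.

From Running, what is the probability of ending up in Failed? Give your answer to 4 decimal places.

Let h(s) be the probability of absorption at Failed starting from transient state s. Then h(Failed) = 1 and h(Degraded) = 0. By first-step analysis:
h(Running) = 0.4·0 + 0.24·h(Running) + 0.36·1
Solving: h(Running) = 0.4737.
Starting from Running, the probability is 0.4737.

0.4737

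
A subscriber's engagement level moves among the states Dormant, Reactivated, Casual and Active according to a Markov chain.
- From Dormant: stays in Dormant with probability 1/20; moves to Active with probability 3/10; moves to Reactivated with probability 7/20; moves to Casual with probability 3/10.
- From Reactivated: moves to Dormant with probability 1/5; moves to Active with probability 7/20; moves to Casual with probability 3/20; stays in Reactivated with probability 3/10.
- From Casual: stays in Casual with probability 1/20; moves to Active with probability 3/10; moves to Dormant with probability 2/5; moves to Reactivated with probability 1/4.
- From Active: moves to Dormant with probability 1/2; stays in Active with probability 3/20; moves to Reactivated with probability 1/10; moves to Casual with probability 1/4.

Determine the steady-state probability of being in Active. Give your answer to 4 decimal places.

0.2717

Let the stationary distribution be π with π = πP and π_1 + π_2 + π_3 + π_4 = 1.
π_1 = 0.05·π_1 + 0.2·π_2 + 0.4·π_3 + 0.5·π_4
π_2 = 0.35·π_1 + 0.3·π_2 + 0.25·π_3 + 0.1·π_4
π_3 = 0.3·π_1 + 0.15·π_2 + 0.05·π_3 + 0.25·π_4
Solving with the normalization constraint gives π = (0.2794, 0.2497, 0.1992, 0.2717).
So the stationary probability of Active is 0.2717.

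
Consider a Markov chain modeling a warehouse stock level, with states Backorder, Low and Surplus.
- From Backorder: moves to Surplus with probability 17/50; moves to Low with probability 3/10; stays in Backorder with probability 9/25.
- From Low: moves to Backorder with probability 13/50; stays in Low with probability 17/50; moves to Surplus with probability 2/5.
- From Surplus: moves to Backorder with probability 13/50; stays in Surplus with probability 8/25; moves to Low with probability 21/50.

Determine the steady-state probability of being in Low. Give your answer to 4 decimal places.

0.3568

Let the stationary distribution be π with π = πP and π_1 + π_2 + π_3 = 1.
π_1 = 0.36·π_1 + 0.26·π_2 + 0.26·π_3
π_2 = 0.3·π_1 + 0.34·π_2 + 0.42·π_3
Solving with the normalization constraint gives π = (0.2889, 0.3568, 0.3543).
So the stationary probability of Low is 0.3568.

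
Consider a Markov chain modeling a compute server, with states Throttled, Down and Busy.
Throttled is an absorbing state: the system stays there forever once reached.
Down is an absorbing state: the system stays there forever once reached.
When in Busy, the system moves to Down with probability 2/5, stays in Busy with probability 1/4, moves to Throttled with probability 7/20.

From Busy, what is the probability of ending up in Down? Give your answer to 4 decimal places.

0.5333

Let h(s) be the probability of absorption at Down starting from transient state s. Then h(Down) = 1 and h(Throttled) = 0. By first-step analysis:
h(Busy) = 0.35·0 + 0.4·1 + 0.25·h(Busy)
Solving: h(Busy) = 0.5333.
Starting from Busy, the probability is 0.5333.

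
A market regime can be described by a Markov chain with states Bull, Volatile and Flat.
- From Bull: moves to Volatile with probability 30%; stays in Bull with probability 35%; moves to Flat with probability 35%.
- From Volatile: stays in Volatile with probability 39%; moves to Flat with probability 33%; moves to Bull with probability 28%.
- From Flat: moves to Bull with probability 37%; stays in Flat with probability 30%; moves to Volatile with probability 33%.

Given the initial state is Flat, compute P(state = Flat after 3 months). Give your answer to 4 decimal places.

0.3268

Propagate the distribution vector 3 months from Flat.
After 0 months: (0.0000, 0.0000, 1.0000)
After 1 month: (0.3700, 0.3300, 0.3000)
After 2 months: (0.3329, 0.3387, 0.3284)
After 3 months: (0.3329, 0.3403, 0.3268)
P(in Flat after 3 months) = 0.3268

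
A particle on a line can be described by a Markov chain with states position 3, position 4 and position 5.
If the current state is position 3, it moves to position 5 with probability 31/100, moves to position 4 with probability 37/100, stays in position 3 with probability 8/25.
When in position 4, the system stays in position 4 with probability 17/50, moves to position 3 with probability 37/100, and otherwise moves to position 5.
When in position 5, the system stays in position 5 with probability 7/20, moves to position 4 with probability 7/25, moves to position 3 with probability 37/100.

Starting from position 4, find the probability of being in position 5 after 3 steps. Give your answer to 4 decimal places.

Propagate the distribution vector 3 steps from position 4.
After 0 steps: (0.0000, 1.0000, 0.0000)
After 1 step: (0.3700, 0.3400, 0.2900)
After 2 steps: (0.3515, 0.3337, 0.3148)
After 3 steps: (0.3524, 0.3317, 0.3159)
P(in position 5 after 3 steps) = 0.3159

0.3159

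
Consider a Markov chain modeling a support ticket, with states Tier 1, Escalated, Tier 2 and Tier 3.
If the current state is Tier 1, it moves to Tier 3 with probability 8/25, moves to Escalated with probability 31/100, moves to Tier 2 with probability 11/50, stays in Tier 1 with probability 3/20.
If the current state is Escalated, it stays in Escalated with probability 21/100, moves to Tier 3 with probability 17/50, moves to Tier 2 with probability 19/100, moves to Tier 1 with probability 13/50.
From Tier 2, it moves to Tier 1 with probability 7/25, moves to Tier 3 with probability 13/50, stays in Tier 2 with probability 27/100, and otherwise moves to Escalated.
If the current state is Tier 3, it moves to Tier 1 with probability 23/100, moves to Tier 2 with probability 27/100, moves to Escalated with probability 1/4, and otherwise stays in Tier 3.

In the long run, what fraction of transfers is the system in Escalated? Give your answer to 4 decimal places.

Let the stationary distribution be π with π = πP and π_1 + π_2 + π_3 + π_4 = 1.
π_1 = 0.15·π_1 + 0.26·π_2 + 0.28·π_3 + 0.23·π_4
π_2 = 0.31·π_1 + 0.21·π_2 + 0.19·π_3 + 0.25·π_4
π_3 = 0.22·π_1 + 0.19·π_2 + 0.27·π_3 + 0.27·π_4
Solving with the normalization constraint gives π = (0.2307, 0.2399, 0.2393, 0.2901).
So the stationary probability of Escalated is 0.2399.

0.2399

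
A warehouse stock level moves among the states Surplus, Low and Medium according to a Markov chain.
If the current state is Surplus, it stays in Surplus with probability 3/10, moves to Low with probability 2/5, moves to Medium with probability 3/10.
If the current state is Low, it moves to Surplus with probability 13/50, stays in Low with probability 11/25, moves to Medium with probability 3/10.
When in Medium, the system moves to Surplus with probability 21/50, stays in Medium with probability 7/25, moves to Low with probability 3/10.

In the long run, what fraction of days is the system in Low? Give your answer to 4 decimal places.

0.3860

Let the stationary distribution be π with π = πP and π_1 + π_2 + π_3 = 1.
π_1 = 0.3·π_1 + 0.26·π_2 + 0.42·π_3
π_2 = 0.4·π_1 + 0.44·π_2 + 0.3·π_3
Solving with the normalization constraint gives π = (0.3199, 0.3860, 0.2941).
So the stationary probability of Low is 0.3860.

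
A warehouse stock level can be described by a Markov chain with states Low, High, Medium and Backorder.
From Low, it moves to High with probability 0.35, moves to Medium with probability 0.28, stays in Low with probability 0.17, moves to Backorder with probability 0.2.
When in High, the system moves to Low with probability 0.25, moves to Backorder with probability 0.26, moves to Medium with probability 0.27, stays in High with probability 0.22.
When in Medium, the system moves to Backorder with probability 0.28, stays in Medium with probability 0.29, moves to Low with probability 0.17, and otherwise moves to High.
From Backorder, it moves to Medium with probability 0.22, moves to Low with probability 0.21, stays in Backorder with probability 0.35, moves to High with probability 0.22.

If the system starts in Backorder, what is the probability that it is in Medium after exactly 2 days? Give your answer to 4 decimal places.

Propagate the distribution vector 2 days from Backorder.
After 0 days: (0.0000, 0.0000, 0.0000, 1.0000)
After 1 day: (0.2100, 0.2200, 0.2200, 0.3500)
After 2 days: (0.2016, 0.2561, 0.2590, 0.2833)
P(in Medium after 2 days) = 0.2590

0.2590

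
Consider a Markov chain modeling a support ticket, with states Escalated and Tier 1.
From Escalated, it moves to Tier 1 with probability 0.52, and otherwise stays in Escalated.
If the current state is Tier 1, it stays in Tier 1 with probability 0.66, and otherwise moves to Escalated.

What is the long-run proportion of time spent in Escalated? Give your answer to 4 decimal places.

0.3953

Let the stationary distribution be π with π = πP and π_1 + π_2 = 1.
π_1 = 0.48·π_1 + 0.34·π_2
Solving with the normalization constraint gives π = (0.3953, 0.6047).
So the stationary probability of Escalated is 0.3953.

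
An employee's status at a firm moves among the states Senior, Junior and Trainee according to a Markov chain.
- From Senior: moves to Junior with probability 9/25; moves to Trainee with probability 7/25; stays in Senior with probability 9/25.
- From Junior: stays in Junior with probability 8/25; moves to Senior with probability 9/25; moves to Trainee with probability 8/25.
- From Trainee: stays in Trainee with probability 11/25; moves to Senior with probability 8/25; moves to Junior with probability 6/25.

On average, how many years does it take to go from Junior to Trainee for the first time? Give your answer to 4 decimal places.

Let t(s) be the expected number of years to first reach Trainee from state s, with t(Trainee) = 0. Conditioning on the first year:
t(Senior) = 1 + 0.36·t(Senior) + 0.36·t(Junior)
t(Junior) = 1 + 0.36·t(Senior) + 0.32·t(Junior)
Solving: t(Senior) = 3.4031, t(Junior) = 3.2723.
Expected years from Junior to Trainee: 3.2723.

3.2723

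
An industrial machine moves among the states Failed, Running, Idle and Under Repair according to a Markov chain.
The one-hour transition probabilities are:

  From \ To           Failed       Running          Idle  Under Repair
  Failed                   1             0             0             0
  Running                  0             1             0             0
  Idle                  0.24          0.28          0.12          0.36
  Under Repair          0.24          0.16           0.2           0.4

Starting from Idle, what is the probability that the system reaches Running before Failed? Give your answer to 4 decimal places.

Let h(s) be the probability of absorption at Running starting from transient state s. Then h(Running) = 1 and h(Failed) = 0. By first-step analysis:
h(Idle) = 0.24·0 + 0.28·1 + 0.12·h(Idle) + 0.36·h(Under Repair)
h(Under Repair) = 0.24·0 + 0.16·1 + 0.2·h(Idle) + 0.4·h(Under Repair)
Solving: h(Idle) = 0.4947, h(Under Repair) = 0.4316.
Starting from Idle, the probability is 0.4947.

0.4947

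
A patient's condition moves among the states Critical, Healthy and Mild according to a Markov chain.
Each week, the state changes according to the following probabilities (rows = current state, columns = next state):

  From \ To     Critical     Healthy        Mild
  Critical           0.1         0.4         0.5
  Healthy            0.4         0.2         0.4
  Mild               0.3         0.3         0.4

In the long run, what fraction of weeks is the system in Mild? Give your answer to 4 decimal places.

0.4275

Let the stationary distribution be π with π = πP and π_1 + π_2 + π_3 = 1.
π_1 = 0.1·π_1 + 0.4·π_2 + 0.3·π_3
π_2 = 0.4·π_1 + 0.2·π_2 + 0.3·π_3
Solving with the normalization constraint gives π = (0.2748, 0.2977, 0.4275).
So the stationary probability of Mild is 0.4275.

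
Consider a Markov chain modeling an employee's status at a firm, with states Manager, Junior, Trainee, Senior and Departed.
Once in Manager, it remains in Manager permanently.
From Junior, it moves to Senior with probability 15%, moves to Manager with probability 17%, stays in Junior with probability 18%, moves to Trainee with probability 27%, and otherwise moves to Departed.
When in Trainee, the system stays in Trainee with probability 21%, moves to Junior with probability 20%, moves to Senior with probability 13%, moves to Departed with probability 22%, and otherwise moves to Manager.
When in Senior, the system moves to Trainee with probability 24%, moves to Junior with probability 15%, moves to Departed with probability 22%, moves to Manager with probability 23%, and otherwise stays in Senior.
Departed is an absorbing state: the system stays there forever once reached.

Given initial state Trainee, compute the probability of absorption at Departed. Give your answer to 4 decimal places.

0.4961

Let h(s) be the probability of absorption at Departed starting from transient state s. Then h(Departed) = 1 and h(Manager) = 0. By first-step analysis:
h(Junior) = 0.17·0 + 0.18·h(Junior) + 0.27·h(Trainee) + 0.15·h(Senior) + 0.23·1
h(Trainee) = 0.24·0 + 0.2·h(Junior) + 0.21·h(Trainee) + 0.13·h(Senior) + 0.22·1
h(Senior) = 0.23·0 + 0.15·h(Junior) + 0.24·h(Trainee) + 0.16·h(Senior) + 0.22·1
Solving: h(Junior) = 0.5352, h(Trainee) = 0.4961, h(Senior) = 0.4992.
Starting from Trainee, the probability is 0.4961.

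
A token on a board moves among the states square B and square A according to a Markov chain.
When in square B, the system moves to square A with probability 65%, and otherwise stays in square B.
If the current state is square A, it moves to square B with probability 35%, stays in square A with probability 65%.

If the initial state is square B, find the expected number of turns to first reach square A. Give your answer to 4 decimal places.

Let t(s) be the expected number of turns to first reach square A from state s, with t(square A) = 0. Conditioning on the first turn:
t(square B) = 1 + 0.35·t(square B)
Solving: t(square B) = 1.5385.
Expected turns from square B to square A: 1.5385.

1.5385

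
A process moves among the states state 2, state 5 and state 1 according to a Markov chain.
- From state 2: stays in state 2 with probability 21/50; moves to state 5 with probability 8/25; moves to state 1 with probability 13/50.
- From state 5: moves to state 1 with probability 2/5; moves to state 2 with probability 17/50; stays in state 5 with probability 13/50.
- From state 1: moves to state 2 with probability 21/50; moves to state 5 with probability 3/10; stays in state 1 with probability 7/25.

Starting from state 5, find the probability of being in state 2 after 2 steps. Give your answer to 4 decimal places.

Sum over the intermediate state after 1 step:
P = P(state 5→state 2)·P(state 2→state 2) + P(state 5→state 5)·P(state 5→state 2) + P(state 5→state 1)·P(state 1→state 2)
  = 0.34×0.42 + 0.26×0.34 + 0.4×0.42
  = 0.1428 + 0.0884 + 0.1680 = 0.3992

0.3992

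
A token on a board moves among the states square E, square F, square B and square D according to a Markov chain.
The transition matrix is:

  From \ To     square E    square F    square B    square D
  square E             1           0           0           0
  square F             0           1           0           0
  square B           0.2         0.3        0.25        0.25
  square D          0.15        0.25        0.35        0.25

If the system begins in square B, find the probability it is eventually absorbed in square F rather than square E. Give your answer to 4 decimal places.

0.6053

Let h(s) be the probability of absorption at square F starting from transient state s. Then h(square F) = 1 and h(square E) = 0. By first-step analysis:
h(square B) = 0.2·0 + 0.3·1 + 0.25·h(square B) + 0.25·h(square D)
h(square D) = 0.15·0 + 0.25·1 + 0.35·h(square B) + 0.25·h(square D)
Solving: h(square B) = 0.6053, h(square D) = 0.6158.
Starting from square B, the probability is 0.6053.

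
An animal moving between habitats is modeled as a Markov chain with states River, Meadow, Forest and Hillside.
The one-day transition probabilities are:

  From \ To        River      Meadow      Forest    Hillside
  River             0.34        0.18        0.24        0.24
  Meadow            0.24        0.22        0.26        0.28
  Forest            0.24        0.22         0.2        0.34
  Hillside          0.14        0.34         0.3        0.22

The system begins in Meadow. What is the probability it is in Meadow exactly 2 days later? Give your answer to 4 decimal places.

0.2440

Propagate the distribution vector 2 days from Meadow.
After 0 days: (0.0000, 1.0000, 0.0000, 0.0000)
After 1 day: (0.2400, 0.2200, 0.2600, 0.2800)
After 2 days: (0.2360, 0.2440, 0.2508, 0.2692)
P(in Meadow after 2 days) = 0.2440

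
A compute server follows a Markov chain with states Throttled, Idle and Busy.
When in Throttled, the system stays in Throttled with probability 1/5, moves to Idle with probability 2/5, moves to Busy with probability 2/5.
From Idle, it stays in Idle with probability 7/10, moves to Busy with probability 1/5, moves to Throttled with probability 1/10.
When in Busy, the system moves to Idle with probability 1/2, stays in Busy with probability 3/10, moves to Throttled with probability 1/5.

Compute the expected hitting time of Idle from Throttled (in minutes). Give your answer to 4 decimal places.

Let t(s) be the expected number of minutes to first reach Idle from state s, with t(Idle) = 0. Conditioning on the first minute:
t(Throttled) = 1 + 0.2·t(Throttled) + 0.4·t(Busy)
t(Busy) = 1 + 0.2·t(Throttled) + 0.3·t(Busy)
Solving: t(Throttled) = 2.2917, t(Busy) = 2.0833.
Expected minutes from Throttled to Idle: 2.2917.

2.2917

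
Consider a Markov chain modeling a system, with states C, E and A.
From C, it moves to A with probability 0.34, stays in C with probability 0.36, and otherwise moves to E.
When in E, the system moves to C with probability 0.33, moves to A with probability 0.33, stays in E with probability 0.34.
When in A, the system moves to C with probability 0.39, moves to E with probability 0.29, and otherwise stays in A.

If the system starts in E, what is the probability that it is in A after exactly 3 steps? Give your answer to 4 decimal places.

0.3303

Propagate the distribution vector 3 steps from E.
After 0 steps: (0.0000, 1.0000, 0.0000)
After 1 step: (0.3300, 0.3400, 0.3300)
After 2 steps: (0.3597, 0.3103, 0.3300)
After 3 steps: (0.3606, 0.3091, 0.3303)
P(in A after 3 steps) = 0.3303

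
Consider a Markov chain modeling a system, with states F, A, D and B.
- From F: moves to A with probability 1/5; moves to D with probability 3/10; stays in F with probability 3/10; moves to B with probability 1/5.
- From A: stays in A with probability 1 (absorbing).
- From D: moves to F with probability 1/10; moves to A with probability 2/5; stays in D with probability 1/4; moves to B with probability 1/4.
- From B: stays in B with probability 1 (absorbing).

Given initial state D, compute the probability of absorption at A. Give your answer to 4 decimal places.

Let h(s) be the probability of absorption at A starting from transient state s. Then h(A) = 1 and h(B) = 0. By first-step analysis:
h(F) = 0.3·h(F) + 0.2·1 + 0.3·h(D) + 0.2·0
h(D) = 0.1·h(F) + 0.4·1 + 0.25·h(D) + 0.25·0
Solving: h(F) = 0.5455, h(D) = 0.6061.
Starting from D, the probability is 0.6061.

0.6061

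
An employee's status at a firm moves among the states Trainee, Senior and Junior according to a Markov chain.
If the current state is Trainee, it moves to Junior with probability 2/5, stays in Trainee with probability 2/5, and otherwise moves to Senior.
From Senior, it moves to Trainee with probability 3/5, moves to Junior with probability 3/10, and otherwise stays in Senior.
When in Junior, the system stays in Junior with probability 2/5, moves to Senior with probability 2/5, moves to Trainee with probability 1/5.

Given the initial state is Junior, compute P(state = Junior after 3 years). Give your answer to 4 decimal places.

0.3760

Propagate the distribution vector 3 years from Junior.
After 0 years: (0.0000, 0.0000, 1.0000)
After 1 year: (0.2000, 0.4000, 0.4000)
After 2 years: (0.4000, 0.2400, 0.3600)
After 3 years: (0.3760, 0.2480, 0.3760)
P(in Junior after 3 years) = 0.3760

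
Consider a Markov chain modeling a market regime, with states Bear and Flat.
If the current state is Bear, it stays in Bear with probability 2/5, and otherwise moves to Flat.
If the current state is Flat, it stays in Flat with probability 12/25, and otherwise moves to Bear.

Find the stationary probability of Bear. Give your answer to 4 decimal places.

Let the stationary distribution be π with π = πP and π_1 + π_2 = 1.
π_1 = 0.4·π_1 + 0.52·π_2
Solving with the normalization constraint gives π = (0.4643, 0.5357).
So the stationary probability of Bear is 0.4643.

0.4643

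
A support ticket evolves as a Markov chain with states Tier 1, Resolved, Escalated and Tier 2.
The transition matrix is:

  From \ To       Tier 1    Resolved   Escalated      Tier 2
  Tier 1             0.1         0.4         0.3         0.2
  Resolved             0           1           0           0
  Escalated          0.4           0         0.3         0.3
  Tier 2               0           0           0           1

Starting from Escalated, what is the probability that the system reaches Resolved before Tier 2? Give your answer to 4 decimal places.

Let h(s) be the probability of absorption at Resolved starting from transient state s. Then h(Resolved) = 1 and h(Tier 2) = 0. By first-step analysis:
h(Tier 1) = 0.1·h(Tier 1) + 0.4·1 + 0.3·h(Escalated) + 0.2·0
h(Escalated) = 0.4·h(Tier 1) + 0.3·h(Escalated) + 0.3·0
Solving: h(Tier 1) = 0.5490, h(Escalated) = 0.3137.
Starting from Escalated, the probability is 0.3137.

0.3137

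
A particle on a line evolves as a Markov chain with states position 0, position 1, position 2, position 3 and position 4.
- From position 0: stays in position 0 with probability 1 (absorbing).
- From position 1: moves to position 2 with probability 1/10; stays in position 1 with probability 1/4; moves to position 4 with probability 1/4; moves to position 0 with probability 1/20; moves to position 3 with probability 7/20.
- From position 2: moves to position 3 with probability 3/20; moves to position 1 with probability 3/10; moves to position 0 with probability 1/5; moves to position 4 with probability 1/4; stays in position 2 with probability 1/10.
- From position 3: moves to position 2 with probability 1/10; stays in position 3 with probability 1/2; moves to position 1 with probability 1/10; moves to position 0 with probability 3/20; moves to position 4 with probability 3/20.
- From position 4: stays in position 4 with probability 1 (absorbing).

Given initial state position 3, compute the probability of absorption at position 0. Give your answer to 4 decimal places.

0.4472

Let h(s) be the probability of absorption at position 0 starting from transient state s. Then h(position 0) = 1 and h(position 4) = 0. By first-step analysis:
h(position 1) = 0.05·1 + 0.25·h(position 1) + 0.1·h(position 2) + 0.35·h(position 3) + 0.25·0
h(position 2) = 0.2·1 + 0.3·h(position 1) + 0.1·h(position 2) + 0.15·h(position 3) + 0.25·0
h(position 3) = 0.15·1 + 0.1·h(position 1) + 0.1·h(position 2) + 0.5·h(position 3) + 0.15·0
Solving: h(position 1) = 0.3296, h(position 2) = 0.4066, h(position 3) = 0.4472.
Starting from position 3, the probability is 0.4472.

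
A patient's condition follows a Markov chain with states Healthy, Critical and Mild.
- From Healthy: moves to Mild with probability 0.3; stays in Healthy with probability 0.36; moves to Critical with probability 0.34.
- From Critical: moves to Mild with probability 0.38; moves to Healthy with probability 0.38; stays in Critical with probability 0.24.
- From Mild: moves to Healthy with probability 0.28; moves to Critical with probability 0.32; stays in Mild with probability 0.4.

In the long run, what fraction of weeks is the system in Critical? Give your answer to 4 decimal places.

0.3025

Let the stationary distribution be π with π = πP and π_1 + π_2 + π_3 = 1.
π_1 = 0.36·π_1 + 0.38·π_2 + 0.28·π_3
π_2 = 0.34·π_1 + 0.24·π_2 + 0.32·π_3
Solving with the normalization constraint gives π = (0.3372, 0.3025, 0.3602).
So the stationary probability of Critical is 0.3025.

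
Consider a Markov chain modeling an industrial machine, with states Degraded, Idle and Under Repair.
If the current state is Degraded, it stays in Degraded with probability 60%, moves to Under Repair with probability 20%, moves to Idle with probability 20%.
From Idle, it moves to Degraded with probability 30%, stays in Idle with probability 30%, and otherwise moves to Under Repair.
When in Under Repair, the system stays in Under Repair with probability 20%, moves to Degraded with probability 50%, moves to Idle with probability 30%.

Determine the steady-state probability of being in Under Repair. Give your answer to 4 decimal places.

Let the stationary distribution be π with π = πP and π_1 + π_2 + π_3 = 1.
π_1 = 0.6·π_1 + 0.3·π_2 + 0.5·π_3
π_2 = 0.2·π_1 + 0.3·π_2 + 0.3·π_3
Solving with the normalization constraint gives π = (0.5000, 0.2500, 0.2500).
So the stationary probability of Under Repair is 0.2500.

0.2500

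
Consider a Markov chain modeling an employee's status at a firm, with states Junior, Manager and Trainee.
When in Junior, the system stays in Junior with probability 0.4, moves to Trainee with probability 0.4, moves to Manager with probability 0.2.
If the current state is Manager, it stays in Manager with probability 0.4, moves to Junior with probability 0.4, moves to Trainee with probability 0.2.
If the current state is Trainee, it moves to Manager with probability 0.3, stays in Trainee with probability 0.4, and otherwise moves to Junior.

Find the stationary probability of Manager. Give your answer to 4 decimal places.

Let the stationary distribution be π with π = πP and π_1 + π_2 + π_3 = 1.
π_1 = 0.4·π_1 + 0.4·π_2 + 0.3·π_3
π_2 = 0.2·π_1 + 0.4·π_2 + 0.3·π_3
Solving with the normalization constraint gives π = (0.3659, 0.2927, 0.3415).
So the stationary probability of Manager is 0.2927.

0.2927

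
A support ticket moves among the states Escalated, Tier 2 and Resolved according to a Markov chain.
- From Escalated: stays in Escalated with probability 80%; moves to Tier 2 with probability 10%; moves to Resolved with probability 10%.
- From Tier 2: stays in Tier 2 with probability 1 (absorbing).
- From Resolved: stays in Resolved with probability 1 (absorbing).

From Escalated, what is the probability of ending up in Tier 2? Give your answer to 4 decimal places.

0.5000

Let h(s) be the probability of absorption at Tier 2 starting from transient state s. Then h(Tier 2) = 1 and h(Resolved) = 0. By first-step analysis:
h(Escalated) = 0.8·h(Escalated) + 0.1·1 + 0.1·0
Solving: h(Escalated) = 0.5000.
Starting from Escalated, the probability is 0.5000.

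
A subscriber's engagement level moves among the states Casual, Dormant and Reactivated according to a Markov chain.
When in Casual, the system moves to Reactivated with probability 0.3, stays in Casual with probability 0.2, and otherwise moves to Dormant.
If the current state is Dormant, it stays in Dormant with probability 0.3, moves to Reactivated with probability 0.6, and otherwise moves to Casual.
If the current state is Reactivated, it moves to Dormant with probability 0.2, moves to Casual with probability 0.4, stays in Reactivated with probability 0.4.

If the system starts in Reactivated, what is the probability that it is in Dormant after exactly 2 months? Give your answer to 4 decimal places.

Sum over the intermediate state after 1 month:
P = P(Reactivated→Casual)·P(Casual→Dormant) + P(Reactivated→Dormant)·P(Dormant→Dormant) + P(Reactivated→Reactivated)·P(Reactivated→Dormant)
  = 0.4×0.5 + 0.2×0.3 + 0.4×0.2
  = 0.2000 + 0.0600 + 0.0800 = 0.3400

0.3400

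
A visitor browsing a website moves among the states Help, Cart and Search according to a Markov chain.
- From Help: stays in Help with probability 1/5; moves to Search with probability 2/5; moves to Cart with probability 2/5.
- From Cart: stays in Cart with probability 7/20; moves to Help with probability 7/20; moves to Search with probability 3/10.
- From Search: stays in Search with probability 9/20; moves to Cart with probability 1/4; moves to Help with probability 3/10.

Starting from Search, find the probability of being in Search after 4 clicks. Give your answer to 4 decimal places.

0.3870

Propagate the distribution vector 4 clicks from Search.
After 0 clicks: (0.0000, 0.0000, 1.0000)
After 1 click: (0.3000, 0.2500, 0.4500)
After 2 clicks: (0.2825, 0.3200, 0.3975)
After 3 clicks: (0.2878, 0.3244, 0.3879)
After 4 clicks: (0.2874, 0.3256, 0.3870)
P(in Search after 4 clicks) = 0.3870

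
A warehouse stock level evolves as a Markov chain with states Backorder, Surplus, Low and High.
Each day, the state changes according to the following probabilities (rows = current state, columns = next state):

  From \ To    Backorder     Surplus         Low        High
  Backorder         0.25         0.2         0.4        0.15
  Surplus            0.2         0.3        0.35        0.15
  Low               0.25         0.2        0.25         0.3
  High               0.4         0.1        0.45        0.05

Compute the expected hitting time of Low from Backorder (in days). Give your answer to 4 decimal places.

Let t(s) be the expected number of days to first reach Low from state s, with t(Low) = 0. Conditioning on the first day:
t(Backorder) = 1 + 0.25·t(Backorder) + 0.2·t(Surplus) + 0.15·t(High)
t(Surplus) = 1 + 0.2·t(Backorder) + 0.3·t(Surplus) + 0.15·t(High)
t(High) = 1 + 0.4·t(Backorder) + 0.1·t(Surplus) + 0.05·t(High)
Solving: t(Backorder) = 2.5223, t(Surplus) = 2.6624, t(High) = 2.3949.
Expected days from Backorder to Low: 2.5223.

2.5223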